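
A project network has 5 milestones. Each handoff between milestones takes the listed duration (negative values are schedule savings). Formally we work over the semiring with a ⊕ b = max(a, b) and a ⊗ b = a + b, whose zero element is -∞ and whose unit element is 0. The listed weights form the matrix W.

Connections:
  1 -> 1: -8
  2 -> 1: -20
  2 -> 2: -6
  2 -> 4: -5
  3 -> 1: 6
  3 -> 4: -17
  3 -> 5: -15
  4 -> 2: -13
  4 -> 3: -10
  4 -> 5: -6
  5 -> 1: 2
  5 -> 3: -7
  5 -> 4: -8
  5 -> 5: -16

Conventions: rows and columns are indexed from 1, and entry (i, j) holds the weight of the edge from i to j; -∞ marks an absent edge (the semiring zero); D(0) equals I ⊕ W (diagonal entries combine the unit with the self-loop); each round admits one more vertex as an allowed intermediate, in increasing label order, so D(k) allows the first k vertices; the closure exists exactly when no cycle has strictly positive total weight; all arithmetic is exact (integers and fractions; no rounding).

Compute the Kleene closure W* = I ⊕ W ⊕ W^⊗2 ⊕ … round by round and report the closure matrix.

D(0):
  [0, -∞, -∞, -∞, -∞]
  [-20, 0, -∞, -5, -∞]
  [6, -∞, 0, -17, -15]
  [-∞, -13, -10, 0, -6]
  [2, -∞, -7, -8, 0]
D(1):
  [0, -∞, -∞, -∞, -∞]
  [-20, 0, -∞, -5, -∞]
  [6, -∞, 0, -17, -15]
  [-∞, -13, -10, 0, -6]
  [2, -∞, -7, -8, 0]
D(2):
  [0, -∞, -∞, -∞, -∞]
  [-20, 0, -∞, -5, -∞]
  [6, -∞, 0, -17, -15]
  [-33, -13, -10, 0, -6]
  [2, -∞, -7, -8, 0]
D(3):
  [0, -∞, -∞, -∞, -∞]
  [-20, 0, -∞, -5, -∞]
  [6, -∞, 0, -17, -15]
  [-4, -13, -10, 0, -6]
  [2, -∞, -7, -8, 0]
D(4):
  [0, -∞, -∞, -∞, -∞]
  [-9, 0, -15, -5, -11]
  [6, -30, 0, -17, -15]
  [-4, -13, -10, 0, -6]
  [2, -21, -7, -8, 0]
D(5):
  [0, -∞, -∞, -∞, -∞]
  [-9, 0, -15, -5, -11]
  [6, -30, 0, -17, -15]
  [-4, -13, -10, 0, -6]
  [2, -21, -7, -8, 0]
Answer: W* = [[0, -∞, -∞, -∞, -∞], [-9, 0, -15, -5, -11], [6, -30, 0, -17, -15], [-4, -13, -10, 0, -6], [2, -21, -7, -8, 0]]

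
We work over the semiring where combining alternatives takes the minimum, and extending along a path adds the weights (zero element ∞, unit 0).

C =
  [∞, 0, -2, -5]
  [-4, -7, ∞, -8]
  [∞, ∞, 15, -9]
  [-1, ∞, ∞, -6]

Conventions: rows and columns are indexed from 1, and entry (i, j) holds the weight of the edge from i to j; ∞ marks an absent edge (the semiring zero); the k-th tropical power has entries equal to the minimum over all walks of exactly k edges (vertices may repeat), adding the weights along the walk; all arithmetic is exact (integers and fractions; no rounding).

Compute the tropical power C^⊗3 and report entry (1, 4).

C^⊗2:
  [-6, -7, 13, -11]
  [-11, -14, -6, -15]
  [-10, ∞, 30, -15]
  [-7, -1, -3, -12]
C^⊗3:
  [-12, -14, -8, -17]
  [-18, -21, -13, -22]
  [-16, -10, -12, -21]
  [-13, -8, -9, -18]
Key observation: the optimum is the walk 1->3->4->4, with weight (-2) + (-9) + (-6) = -17.
Optimal value attained by: walk 1->3->4->4.
Answer: (C^⊗3)[1][4] = -17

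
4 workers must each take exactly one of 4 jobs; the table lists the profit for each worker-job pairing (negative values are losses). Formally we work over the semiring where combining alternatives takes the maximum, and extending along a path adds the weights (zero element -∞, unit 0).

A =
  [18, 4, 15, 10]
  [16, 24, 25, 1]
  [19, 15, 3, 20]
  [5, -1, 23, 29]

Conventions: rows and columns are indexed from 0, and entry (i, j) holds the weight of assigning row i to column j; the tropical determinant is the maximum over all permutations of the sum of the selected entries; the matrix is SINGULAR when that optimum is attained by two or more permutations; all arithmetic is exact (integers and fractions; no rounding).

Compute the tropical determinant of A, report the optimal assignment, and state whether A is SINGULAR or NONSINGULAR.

σ = (0, 1, 2, 3): 18 + 24 + 3 + 29 = 74
σ = (0, 1, 3, 2): 18 + 24 + 20 + 23 = 85
σ = (0, 2, 1, 3): 18 + 25 + 15 + 29 = 87
σ = (0, 2, 3, 1): 18 + 25 + 20 + (-1) = 62
σ = (0, 3, 1, 2): 18 + 1 + 15 + 23 = 57
σ = (0, 3, 2, 1): 18 + 1 + 3 + (-1) = 21
σ = (1, 0, 2, 3): 4 + 16 + 3 + 29 = 52
σ = (1, 0, 3, 2): 4 + 16 + 20 + 23 = 63
σ = (1, 2, 0, 3): 4 + 25 + 19 + 29 = 77
σ = (1, 2, 3, 0): 4 + 25 + 20 + 5 = 54
σ = (1, 3, 0, 2): 4 + 1 + 19 + 23 = 47
σ = (1, 3, 2, 0): 4 + 1 + 3 + 5 = 13
σ = (2, 0, 1, 3): 15 + 16 + 15 + 29 = 75
σ = (2, 0, 3, 1): 15 + 16 + 20 + (-1) = 50
σ = (2, 1, 0, 3): 15 + 24 + 19 + 29 = 87
σ = (2, 1, 3, 0): 15 + 24 + 20 + 5 = 64
σ = (2, 3, 0, 1): 15 + 1 + 19 + (-1) = 34
σ = (2, 3, 1, 0): 15 + 1 + 15 + 5 = 36
σ = (3, 0, 1, 2): 10 + 16 + 15 + 23 = 64
σ = (3, 0, 2, 1): 10 + 16 + 3 + (-1) = 28
σ = (3, 1, 0, 2): 10 + 24 + 19 + 23 = 76
σ = (3, 1, 2, 0): 10 + 24 + 3 + 5 = 42
σ = (3, 2, 0, 1): 10 + 25 + 19 + (-1) = 53
σ = (3, 2, 1, 0): 10 + 25 + 15 + 5 = 55
Optimal value attained by: σ = (0, 2, 1, 3).
Answer: det⊕(A) = 87; verdict: SINGULAR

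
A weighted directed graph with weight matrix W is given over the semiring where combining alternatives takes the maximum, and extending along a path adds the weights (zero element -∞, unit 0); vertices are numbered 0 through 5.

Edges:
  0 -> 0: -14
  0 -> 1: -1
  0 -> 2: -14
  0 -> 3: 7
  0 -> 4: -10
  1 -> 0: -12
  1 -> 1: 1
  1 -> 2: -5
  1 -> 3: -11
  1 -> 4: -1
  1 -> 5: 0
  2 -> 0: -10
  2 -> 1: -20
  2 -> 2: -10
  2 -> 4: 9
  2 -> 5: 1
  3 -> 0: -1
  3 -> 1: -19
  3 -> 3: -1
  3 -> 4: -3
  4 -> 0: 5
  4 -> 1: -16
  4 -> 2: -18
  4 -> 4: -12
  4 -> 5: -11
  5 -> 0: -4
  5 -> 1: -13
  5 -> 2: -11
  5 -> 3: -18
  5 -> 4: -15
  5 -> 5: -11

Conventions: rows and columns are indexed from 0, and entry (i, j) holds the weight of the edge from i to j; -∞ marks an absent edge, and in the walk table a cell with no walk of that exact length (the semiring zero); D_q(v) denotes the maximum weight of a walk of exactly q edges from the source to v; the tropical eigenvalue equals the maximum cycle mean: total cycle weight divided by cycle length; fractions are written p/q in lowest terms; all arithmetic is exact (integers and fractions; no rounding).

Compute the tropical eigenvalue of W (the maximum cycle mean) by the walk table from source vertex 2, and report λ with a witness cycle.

q=0: [-∞, -∞, 0, -∞, -∞, -∞]
q=1: [-10, -20, -10, -∞, 9, 1]
q=2: [14, -7, -9, -3, -1, -2]
q=3: [4, 13, 0, 21, 4, -7]
q=4: [20, 14, 8, 20, 18, 13]
q=5: [23, 19, 9, 27, 17, 14]
q=6: [26, 22, 14, 30, 24, 19]
Optimal cycle mean attained by: cycle 0->3->0, total 7 + (-1), length 2.
Answer: λ = 3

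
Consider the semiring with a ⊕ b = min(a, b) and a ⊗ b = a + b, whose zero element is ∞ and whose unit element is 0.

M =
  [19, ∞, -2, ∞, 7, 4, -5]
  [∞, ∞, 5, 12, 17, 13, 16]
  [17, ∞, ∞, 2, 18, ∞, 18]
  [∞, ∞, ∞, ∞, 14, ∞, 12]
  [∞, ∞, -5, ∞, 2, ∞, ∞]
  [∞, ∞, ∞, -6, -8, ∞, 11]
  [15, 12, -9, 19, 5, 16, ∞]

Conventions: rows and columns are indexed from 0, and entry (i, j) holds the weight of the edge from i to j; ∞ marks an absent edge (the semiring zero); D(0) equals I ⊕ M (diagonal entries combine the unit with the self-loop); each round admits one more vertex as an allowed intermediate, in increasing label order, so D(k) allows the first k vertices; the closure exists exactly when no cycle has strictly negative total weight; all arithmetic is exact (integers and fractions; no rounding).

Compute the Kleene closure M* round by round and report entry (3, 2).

D(0):
  [0, ∞, -2, ∞, 7, 4, -5]
  [∞, 0, 5, 12, 17, 13, 16]
  [17, ∞, 0, 2, 18, ∞, 18]
  [∞, ∞, ∞, 0, 14, ∞, 12]
  [∞, ∞, -5, ∞, 0, ∞, ∞]
  [∞, ∞, ∞, -6, -8, 0, 11]
  [15, 12, -9, 19, 5, 16, 0]
D(1):
  [0, ∞, -2, ∞, 7, 4, -5]
  [∞, 0, 5, 12, 17, 13, 16]
  [17, ∞, 0, 2, 18, 21, 12]
  [∞, ∞, ∞, 0, 14, ∞, 12]
  [∞, ∞, -5, ∞, 0, ∞, ∞]
  [∞, ∞, ∞, -6, -8, 0, 11]
  [15, 12, -9, 19, 5, 16, 0]
D(2):
  [0, ∞, -2, ∞, 7, 4, -5]
  [∞, 0, 5, 12, 17, 13, 16]
  [17, ∞, 0, 2, 18, 21, 12]
  [∞, ∞, ∞, 0, 14, ∞, 12]
  [∞, ∞, -5, ∞, 0, ∞, ∞]
  [∞, ∞, ∞, -6, -8, 0, 11]
  [15, 12, -9, 19, 5, 16, 0]
D(3):
  [0, ∞, -2, 0, 7, 4, -5]
  [22, 0, 5, 7, 17, 13, 16]
  [17, ∞, 0, 2, 18, 21, 12]
  [∞, ∞, ∞, 0, 14, ∞, 12]
  [12, ∞, -5, -3, 0, 16, 7]
  [∞, ∞, ∞, -6, -8, 0, 11]
  [8, 12, -9, -7, 5, 12, 0]
D(4):
  [0, ∞, -2, 0, 7, 4, -5]
  [22, 0, 5, 7, 17, 13, 16]
  [17, ∞, 0, 2, 16, 21, 12]
  [∞, ∞, ∞, 0, 14, ∞, 12]
  [12, ∞, -5, -3, 0, 16, 7]
  [∞, ∞, ∞, -6, -8, 0, 6]
  [8, 12, -9, -7, 5, 12, 0]
D(5):
  [0, ∞, -2, 0, 7, 4, -5]
  [22, 0, 5, 7, 17, 13, 16]
  [17, ∞, 0, 2, 16, 21, 12]
  [26, ∞, 9, 0, 14, 30, 12]
  [12, ∞, -5, -3, 0, 16, 7]
  [4, ∞, -13, -11, -8, 0, -1]
  [8, 12, -9, -7, 5, 12, 0]
D(6):
  [0, ∞, -9, -7, -4, 4, -5]
  [17, 0, 0, 2, 5, 13, 12]
  [17, ∞, 0, 2, 13, 21, 12]
  [26, ∞, 9, 0, 14, 30, 12]
  [12, ∞, -5, -3, 0, 16, 7]
  [4, ∞, -13, -11, -8, 0, -1]
  [8, 12, -9, -7, 4, 12, 0]
D(7):
  [0, 7, -14, -12, -4, 4, -5]
  [17, 0, 0, 2, 5, 13, 12]
  [17, 24, 0, 2, 13, 21, 12]
  [20, 24, 3, 0, 14, 24, 12]
  [12, 19, -5, -3, 0, 16, 7]
  [4, 11, -13, -11, -8, 0, -1]
  [8, 12, -9, -7, 4, 12, 0]
Answer: M*[3][2] = 3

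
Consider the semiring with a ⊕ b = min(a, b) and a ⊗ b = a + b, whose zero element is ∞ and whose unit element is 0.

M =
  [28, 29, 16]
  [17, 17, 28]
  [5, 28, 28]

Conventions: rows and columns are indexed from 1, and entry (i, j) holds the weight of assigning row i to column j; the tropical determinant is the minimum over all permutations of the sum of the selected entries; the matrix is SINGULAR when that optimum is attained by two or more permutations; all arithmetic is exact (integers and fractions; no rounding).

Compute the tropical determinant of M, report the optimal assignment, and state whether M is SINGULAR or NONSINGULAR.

σ = (1, 2, 3): 28 + 17 + 28 = 73
σ = (1, 3, 2): 28 + 28 + 28 = 84
σ = (2, 1, 3): 29 + 17 + 28 = 74
σ = (2, 3, 1): 29 + 28 + 5 = 62
σ = (3, 1, 2): 16 + 17 + 28 = 61
σ = (3, 2, 1): 16 + 17 + 5 = 38
Optimal value attained by: σ = (3, 2, 1).
Answer: det⊕(M) = 38; verdict: NONSINGULAR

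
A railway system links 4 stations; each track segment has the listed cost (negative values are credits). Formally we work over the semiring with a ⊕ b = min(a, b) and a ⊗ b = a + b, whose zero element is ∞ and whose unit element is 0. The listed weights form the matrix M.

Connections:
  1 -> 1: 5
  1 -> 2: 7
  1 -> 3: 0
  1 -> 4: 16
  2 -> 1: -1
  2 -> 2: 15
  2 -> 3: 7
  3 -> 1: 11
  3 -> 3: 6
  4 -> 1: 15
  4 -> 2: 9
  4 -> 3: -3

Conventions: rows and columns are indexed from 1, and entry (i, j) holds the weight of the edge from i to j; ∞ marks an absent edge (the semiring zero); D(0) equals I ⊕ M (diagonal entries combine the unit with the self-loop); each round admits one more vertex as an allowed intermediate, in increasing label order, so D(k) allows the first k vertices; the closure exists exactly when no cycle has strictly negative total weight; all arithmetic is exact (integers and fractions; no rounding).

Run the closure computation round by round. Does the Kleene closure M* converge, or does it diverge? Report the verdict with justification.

D(0):
  [0, 7, 0, 16]
  [-1, 0, 7, ∞]
  [11, ∞, 0, ∞]
  [15, 9, -3, 0]
D(1):
  [0, 7, 0, 16]
  [-1, 0, -1, 15]
  [11, 18, 0, 27]
  [15, 9, -3, 0]
D(2):
  [0, 7, 0, 16]
  [-1, 0, -1, 15]
  [11, 18, 0, 27]
  [8, 9, -3, 0]
D(3):
  [0, 7, 0, 16]
  [-1, 0, -1, 15]
  [11, 18, 0, 27]
  [8, 9, -3, 0]
D(4):
  [0, 7, 0, 16]
  [-1, 0, -1, 15]
  [11, 18, 0, 27]
  [8, 9, -3, 0]
Key observation: every diagonal entry stays at the unit through all rounds, so no improving cycle exists.
Answer: CONVERGES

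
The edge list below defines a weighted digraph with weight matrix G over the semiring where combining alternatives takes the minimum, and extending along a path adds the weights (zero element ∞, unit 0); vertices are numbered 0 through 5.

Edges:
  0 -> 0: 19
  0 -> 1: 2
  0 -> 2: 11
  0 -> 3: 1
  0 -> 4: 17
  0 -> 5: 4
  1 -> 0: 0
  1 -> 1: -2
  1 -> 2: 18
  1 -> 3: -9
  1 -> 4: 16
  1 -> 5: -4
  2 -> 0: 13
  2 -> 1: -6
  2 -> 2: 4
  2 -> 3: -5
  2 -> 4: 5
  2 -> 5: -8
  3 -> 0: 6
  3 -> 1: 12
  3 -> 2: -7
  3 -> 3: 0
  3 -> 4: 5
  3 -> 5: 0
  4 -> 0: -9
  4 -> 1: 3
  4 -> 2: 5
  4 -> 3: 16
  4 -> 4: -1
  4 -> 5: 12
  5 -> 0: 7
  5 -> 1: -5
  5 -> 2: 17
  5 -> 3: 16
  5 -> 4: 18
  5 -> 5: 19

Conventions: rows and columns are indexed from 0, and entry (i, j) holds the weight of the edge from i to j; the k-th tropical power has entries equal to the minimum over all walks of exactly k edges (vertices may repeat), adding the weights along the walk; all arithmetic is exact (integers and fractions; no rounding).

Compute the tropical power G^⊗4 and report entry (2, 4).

G^⊗2:
  [2, -1, -6, -7, 6, -2]
  [-3, -9, -16, -11, -4, -9]
  [-6, -13, -12, -15, 0, -10]
  [-4, -13, -7, -12, -2, -15]
  [-10, -7, 2, -8, -2, -5]
  [-5, -7, 9, -14, 11, -9]
G^⊗3:
  [-3, -12, -14, -11, -2, -14]
  [-13, -22, -18, -21, -11, -24]
  [-13, -18, -22, -22, -10, -20]
  [-13, -20, -19, -22, -7, -17]
  [-11, -10, -15, -16, -3, -11]
  [-8, -14, -21, -16, -9, -14]
G^⊗4:
  [-12, -20, -18, -21, -9, -22]
  [-22, -29, -28, -31, -16, -26]
  [-19, -28, -29, -27, -17, -30]
  [-20, -25, -29, -29, -17, -27]
  [-12, -21, -23, -20, -11, -23]
  [-18, -27, -23, -26, -16, -29]
Key observation: the optimum is the walk 2->1->3->2->4, with weight (-6) + (-9) + (-7) + 5 = -17.
Optimal value attained by: walk 2->1->3->2->4.
Answer: (G^⊗4)[2][4] = -17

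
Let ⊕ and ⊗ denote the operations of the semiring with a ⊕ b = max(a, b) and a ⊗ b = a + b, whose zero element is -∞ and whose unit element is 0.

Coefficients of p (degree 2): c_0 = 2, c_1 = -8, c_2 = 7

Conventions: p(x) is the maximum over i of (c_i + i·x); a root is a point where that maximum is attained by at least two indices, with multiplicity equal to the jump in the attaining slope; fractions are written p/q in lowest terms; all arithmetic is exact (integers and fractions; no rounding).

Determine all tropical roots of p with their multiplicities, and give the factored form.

hull edge (i=0, c=2) to (i=2, c=7): slope 5/2, span 2
Factored form: p(x) = 7 ⊗ (x ⊕ (-5/2)) ⊗ (x ⊕ (-5/2))
Answer: roots = -5/2 (mult 2)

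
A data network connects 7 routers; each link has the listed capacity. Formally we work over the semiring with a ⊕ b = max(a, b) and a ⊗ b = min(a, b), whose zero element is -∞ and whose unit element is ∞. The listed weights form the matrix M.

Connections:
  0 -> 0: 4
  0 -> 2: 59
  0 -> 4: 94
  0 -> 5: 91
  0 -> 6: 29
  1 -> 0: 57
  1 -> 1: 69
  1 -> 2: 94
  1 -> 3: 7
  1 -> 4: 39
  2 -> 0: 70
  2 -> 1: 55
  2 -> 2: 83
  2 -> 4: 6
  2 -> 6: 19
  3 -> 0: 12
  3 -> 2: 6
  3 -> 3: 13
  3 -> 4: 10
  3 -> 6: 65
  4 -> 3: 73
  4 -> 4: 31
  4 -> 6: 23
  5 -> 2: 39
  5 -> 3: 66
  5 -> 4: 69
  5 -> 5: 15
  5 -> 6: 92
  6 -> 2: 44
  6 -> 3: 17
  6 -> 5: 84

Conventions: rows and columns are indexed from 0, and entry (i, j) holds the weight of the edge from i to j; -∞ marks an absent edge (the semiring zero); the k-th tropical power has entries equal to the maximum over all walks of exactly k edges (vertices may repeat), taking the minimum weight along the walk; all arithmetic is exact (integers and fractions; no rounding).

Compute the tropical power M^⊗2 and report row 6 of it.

M^⊗2:
  [59, 55, 59, 73, 69, 29, 91]
  [70, 69, 83, 39, 57, 57, 29]
  [70, 55, 83, 17, 70, 70, 29]
  [12, 6, 44, 17, 12, 65, 13]
  [12, -∞, 23, 31, 31, 23, 65]
  [39, 39, 44, 69, 31, 84, 65]
  [44, 44, 44, 66, 69, 15, 84]
Answer: row 6 of M^⊗2 = [44, 44, 44, 66, 69, 15, 84]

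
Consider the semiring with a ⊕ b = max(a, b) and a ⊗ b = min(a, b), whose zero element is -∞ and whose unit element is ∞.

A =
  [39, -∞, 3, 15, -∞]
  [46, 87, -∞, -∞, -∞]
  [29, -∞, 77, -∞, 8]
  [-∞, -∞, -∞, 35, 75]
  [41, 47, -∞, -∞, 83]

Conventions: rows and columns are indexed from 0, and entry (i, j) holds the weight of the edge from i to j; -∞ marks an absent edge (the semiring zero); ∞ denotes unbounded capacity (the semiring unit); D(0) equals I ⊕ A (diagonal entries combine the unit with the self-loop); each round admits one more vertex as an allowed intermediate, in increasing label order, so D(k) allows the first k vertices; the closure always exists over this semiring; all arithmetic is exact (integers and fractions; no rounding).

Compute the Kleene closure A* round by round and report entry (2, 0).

D(0):
  [∞, -∞, 3, 15, -∞]
  [46, ∞, -∞, -∞, -∞]
  [29, -∞, ∞, -∞, 8]
  [-∞, -∞, -∞, ∞, 75]
  [41, 47, -∞, -∞, ∞]
D(1):
  [∞, -∞, 3, 15, -∞]
  [46, ∞, 3, 15, -∞]
  [29, -∞, ∞, 15, 8]
  [-∞, -∞, -∞, ∞, 75]
  [41, 47, 3, 15, ∞]
D(2):
  [∞, -∞, 3, 15, -∞]
  [46, ∞, 3, 15, -∞]
  [29, -∞, ∞, 15, 8]
  [-∞, -∞, -∞, ∞, 75]
  [46, 47, 3, 15, ∞]
D(3):
  [∞, -∞, 3, 15, 3]
  [46, ∞, 3, 15, 3]
  [29, -∞, ∞, 15, 8]
  [-∞, -∞, -∞, ∞, 75]
  [46, 47, 3, 15, ∞]
D(4):
  [∞, -∞, 3, 15, 15]
  [46, ∞, 3, 15, 15]
  [29, -∞, ∞, 15, 15]
  [-∞, -∞, -∞, ∞, 75]
  [46, 47, 3, 15, ∞]
D(5):
  [∞, 15, 3, 15, 15]
  [46, ∞, 3, 15, 15]
  [29, 15, ∞, 15, 15]
  [46, 47, 3, ∞, 75]
  [46, 47, 3, 15, ∞]
Answer: A*[2][0] = 29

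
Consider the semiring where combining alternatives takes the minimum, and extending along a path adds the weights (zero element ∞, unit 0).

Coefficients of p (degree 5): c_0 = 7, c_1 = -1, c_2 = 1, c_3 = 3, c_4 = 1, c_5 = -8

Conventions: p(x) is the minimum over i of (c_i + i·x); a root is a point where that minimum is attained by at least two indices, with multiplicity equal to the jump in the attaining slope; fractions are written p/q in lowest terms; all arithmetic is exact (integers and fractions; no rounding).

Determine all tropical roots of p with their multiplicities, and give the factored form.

hull edge (i=0, c=7) to (i=1, c=-1): slope -8, span 1
hull edge (i=1, c=-1) to (i=5, c=-8): slope -7/4, span 4
Factored form: p(x) = -8 ⊗ (x ⊕ 7/4) ⊗ (x ⊕ 7/4) ⊗ (x ⊕ 7/4) ⊗ (x ⊕ 7/4) ⊗ (x ⊕ 8)
Answer: roots = 7/4 (mult 4), 8 (mult 1)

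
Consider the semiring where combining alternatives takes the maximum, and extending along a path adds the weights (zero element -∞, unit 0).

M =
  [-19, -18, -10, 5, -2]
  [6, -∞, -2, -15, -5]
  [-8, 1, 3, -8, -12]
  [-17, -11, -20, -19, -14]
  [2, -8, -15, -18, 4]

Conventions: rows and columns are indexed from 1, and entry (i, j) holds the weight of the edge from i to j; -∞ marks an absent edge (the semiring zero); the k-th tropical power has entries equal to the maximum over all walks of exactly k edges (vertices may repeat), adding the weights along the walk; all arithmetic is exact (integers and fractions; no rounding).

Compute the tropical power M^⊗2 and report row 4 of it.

M^⊗2:
  [0, -6, -7, -14, 2]
  [-3, -1, 1, 11, 4]
  [7, 4, 6, -3, -4]
  [-5, -19, -13, -12, -10]
  [6, -4, -8, 7, 8]
Answer: row 4 of M^⊗2 = [-5, -19, -13, -12, -10]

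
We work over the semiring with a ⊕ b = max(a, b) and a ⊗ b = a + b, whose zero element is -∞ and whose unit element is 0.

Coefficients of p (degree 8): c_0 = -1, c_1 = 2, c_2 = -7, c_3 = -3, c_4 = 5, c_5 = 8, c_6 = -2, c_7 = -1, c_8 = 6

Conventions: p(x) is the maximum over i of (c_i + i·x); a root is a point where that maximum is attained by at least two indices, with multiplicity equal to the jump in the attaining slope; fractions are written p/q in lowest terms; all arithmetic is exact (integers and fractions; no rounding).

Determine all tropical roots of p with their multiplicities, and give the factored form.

hull edge (i=0, c=-1) to (i=1, c=2): slope 3, span 1
hull edge (i=1, c=2) to (i=5, c=8): slope 3/2, span 4
hull edge (i=5, c=8) to (i=8, c=6): slope -2/3, span 3
Factored form: p(x) = 6 ⊗ (x ⊕ (-3)) ⊗ (x ⊕ (-3/2)) ⊗ (x ⊕ (-3/2)) ⊗ (x ⊕ (-3/2)) ⊗ (x ⊕ (-3/2)) ⊗ (x ⊕ 2/3) ⊗ (x ⊕ 2/3) ⊗ (x ⊕ 2/3)
Answer: roots = -3 (mult 1), -3/2 (mult 4), 2/3 (mult 3)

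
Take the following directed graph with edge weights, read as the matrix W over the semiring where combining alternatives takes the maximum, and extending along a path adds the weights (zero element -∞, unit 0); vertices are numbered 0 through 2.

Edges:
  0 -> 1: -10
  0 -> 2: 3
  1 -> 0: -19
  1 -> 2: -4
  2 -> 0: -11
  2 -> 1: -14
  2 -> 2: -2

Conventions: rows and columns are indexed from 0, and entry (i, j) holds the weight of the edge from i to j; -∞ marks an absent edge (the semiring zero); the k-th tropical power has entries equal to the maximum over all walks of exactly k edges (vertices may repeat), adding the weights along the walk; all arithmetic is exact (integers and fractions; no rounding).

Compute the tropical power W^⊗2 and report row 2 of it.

W^⊗2:
  [-8, -11, 1]
  [-15, -18, -6]
  [-13, -16, -4]
Answer: row 2 of W^⊗2 = [-13, -16, -4]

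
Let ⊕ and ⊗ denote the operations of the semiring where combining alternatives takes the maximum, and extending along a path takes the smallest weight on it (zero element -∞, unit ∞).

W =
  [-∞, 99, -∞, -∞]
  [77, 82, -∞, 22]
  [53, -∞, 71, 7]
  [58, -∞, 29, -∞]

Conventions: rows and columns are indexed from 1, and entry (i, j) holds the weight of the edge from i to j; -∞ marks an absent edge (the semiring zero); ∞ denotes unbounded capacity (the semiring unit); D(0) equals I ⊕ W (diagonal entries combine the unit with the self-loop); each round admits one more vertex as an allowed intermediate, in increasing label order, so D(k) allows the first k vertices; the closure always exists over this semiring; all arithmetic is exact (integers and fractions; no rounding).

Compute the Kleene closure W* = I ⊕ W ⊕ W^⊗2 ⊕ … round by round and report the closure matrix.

D(0):
  [∞, 99, -∞, -∞]
  [77, ∞, -∞, 22]
  [53, -∞, ∞, 7]
  [58, -∞, 29, ∞]
D(1):
  [∞, 99, -∞, -∞]
  [77, ∞, -∞, 22]
  [53, 53, ∞, 7]
  [58, 58, 29, ∞]
D(2):
  [∞, 99, -∞, 22]
  [77, ∞, -∞, 22]
  [53, 53, ∞, 22]
  [58, 58, 29, ∞]
D(3):
  [∞, 99, -∞, 22]
  [77, ∞, -∞, 22]
  [53, 53, ∞, 22]
  [58, 58, 29, ∞]
D(4):
  [∞, 99, 22, 22]
  [77, ∞, 22, 22]
  [53, 53, ∞, 22]
  [58, 58, 29, ∞]
Answer: W* = [[∞, 99, 22, 22], [77, ∞, 22, 22], [53, 53, ∞, 22], [58, 58, 29, ∞]]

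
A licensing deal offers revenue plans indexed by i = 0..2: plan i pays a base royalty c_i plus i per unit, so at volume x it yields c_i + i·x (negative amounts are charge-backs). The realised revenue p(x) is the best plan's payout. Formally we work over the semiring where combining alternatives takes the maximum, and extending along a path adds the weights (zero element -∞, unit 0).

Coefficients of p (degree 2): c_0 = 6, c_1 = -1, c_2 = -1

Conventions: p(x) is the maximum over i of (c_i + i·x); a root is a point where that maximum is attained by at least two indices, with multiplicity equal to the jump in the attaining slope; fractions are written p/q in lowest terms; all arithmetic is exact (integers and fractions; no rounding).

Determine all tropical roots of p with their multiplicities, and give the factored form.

hull edge (i=0, c=6) to (i=2, c=-1): slope -7/2, span 2
Factored form: p(x) = -1 ⊗ (x ⊕ 7/2) ⊗ (x ⊕ 7/2)
Answer: roots = 7/2 (mult 2)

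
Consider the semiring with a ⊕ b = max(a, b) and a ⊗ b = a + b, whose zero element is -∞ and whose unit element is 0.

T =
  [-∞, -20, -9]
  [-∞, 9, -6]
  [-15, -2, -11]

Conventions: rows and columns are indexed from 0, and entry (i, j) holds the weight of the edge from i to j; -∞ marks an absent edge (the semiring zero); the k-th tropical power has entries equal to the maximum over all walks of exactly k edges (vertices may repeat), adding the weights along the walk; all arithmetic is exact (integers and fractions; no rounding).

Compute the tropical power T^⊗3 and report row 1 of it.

T^⊗2:
  [-24, -11, -20]
  [-21, 18, 3]
  [-26, 7, -8]
T^⊗3:
  [-35, -2, -17]
  [-12, 27, 12]
  [-23, 16, 1]
Answer: row 1 of T^⊗3 = [-12, 27, 12]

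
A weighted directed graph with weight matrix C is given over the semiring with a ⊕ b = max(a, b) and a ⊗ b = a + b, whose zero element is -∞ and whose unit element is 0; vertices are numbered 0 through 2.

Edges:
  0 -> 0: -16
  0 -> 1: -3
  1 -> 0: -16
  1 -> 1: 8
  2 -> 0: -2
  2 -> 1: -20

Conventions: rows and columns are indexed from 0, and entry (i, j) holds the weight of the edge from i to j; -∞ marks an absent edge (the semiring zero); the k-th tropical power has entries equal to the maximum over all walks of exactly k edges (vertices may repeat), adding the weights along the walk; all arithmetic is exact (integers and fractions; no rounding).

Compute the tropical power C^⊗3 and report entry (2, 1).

C^⊗2:
  [-19, 5, -∞]
  [-8, 16, -∞]
  [-18, -5, -∞]
C^⊗3:
  [-11, 13, -∞]
  [0, 24, -∞]
  [-21, 3, -∞]
Key observation: the optimum is the walk 2->0->1->1, with weight (-2) + (-3) + 8 = 3.
Optimal value attained by: walk 2->0->1->1.
Answer: (C^⊗3)[2][1] = 3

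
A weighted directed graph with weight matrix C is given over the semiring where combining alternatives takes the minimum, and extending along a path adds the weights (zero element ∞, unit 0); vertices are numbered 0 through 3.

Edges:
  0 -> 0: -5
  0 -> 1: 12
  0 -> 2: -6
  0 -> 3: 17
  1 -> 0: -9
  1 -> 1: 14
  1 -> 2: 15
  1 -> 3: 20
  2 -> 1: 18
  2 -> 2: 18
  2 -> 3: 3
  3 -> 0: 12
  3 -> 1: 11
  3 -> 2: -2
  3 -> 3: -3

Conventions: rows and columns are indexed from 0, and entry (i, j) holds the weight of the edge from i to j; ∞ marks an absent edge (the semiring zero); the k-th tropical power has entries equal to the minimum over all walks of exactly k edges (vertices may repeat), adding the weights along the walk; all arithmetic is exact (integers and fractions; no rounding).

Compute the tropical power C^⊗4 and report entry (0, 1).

C^⊗2:
  [-10, 7, -11, -3]
  [-14, 3, -15, 8]
  [9, 14, 1, 0]
  [2, 8, -5, -6]
C^⊗3:
  [-15, 2, -16, -8]
  [-19, -2, -20, -12]
  [4, 11, -2, -3]
  [-3, 5, -8, -9]
C^⊗4:
  [-20, -3, -21, -13]
  [-24, -7, -25, -17]
  [-1, 8, -5, -6]
  [-8, 2, -11, -12]
Key observation: the optimum is the walk 0->0->0->0->1, with weight (-5) + (-5) + (-5) + 12 = -3.
Optimal value attained by: walk 0->0->0->0->1.
Answer: (C^⊗4)[0][1] = -3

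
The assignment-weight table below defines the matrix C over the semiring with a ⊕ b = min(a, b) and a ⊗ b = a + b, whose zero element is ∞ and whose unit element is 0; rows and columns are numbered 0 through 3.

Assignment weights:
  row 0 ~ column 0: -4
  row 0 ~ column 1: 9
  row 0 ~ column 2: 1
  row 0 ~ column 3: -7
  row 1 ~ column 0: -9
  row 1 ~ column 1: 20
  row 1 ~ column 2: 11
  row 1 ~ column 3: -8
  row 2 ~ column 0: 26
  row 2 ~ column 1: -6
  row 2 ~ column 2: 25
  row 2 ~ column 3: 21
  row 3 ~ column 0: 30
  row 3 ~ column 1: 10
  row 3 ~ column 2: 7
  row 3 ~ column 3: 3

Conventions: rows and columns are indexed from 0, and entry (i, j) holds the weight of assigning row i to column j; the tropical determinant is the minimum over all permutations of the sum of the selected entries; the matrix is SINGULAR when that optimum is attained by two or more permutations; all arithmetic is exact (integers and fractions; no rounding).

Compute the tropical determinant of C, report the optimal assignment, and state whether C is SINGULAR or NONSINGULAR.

σ = (0, 1, 2, 3): (-4) + 20 + 25 + 3 = 44
σ = (0, 1, 3, 2): (-4) + 20 + 21 + 7 = 44
σ = (0, 2, 1, 3): (-4) + 11 + (-6) + 3 = 4
σ = (0, 2, 3, 1): (-4) + 11 + 21 + 10 = 38
σ = (0, 3, 1, 2): (-4) + (-8) + (-6) + 7 = -11
σ = (0, 3, 2, 1): (-4) + (-8) + 25 + 10 = 23
σ = (1, 0, 2, 3): 9 + (-9) + 25 + 3 = 28
σ = (1, 0, 3, 2): 9 + (-9) + 21 + 7 = 28
σ = (1, 2, 0, 3): 9 + 11 + 26 + 3 = 49
σ = (1, 2, 3, 0): 9 + 11 + 21 + 30 = 71
σ = (1, 3, 0, 2): 9 + (-8) + 26 + 7 = 34
σ = (1, 3, 2, 0): 9 + (-8) + 25 + 30 = 56
σ = (2, 0, 1, 3): 1 + (-9) + (-6) + 3 = -11
σ = (2, 0, 3, 1): 1 + (-9) + 21 + 10 = 23
σ = (2, 1, 0, 3): 1 + 20 + 26 + 3 = 50
σ = (2, 1, 3, 0): 1 + 20 + 21 + 30 = 72
σ = (2, 3, 0, 1): 1 + (-8) + 26 + 10 = 29
σ = (2, 3, 1, 0): 1 + (-8) + (-6) + 30 = 17
σ = (3, 0, 1, 2): (-7) + (-9) + (-6) + 7 = -15
σ = (3, 0, 2, 1): (-7) + (-9) + 25 + 10 = 19
σ = (3, 1, 0, 2): (-7) + 20 + 26 + 7 = 46
σ = (3, 1, 2, 0): (-7) + 20 + 25 + 30 = 68
σ = (3, 2, 0, 1): (-7) + 11 + 26 + 10 = 40
σ = (3, 2, 1, 0): (-7) + 11 + (-6) + 30 = 28
Optimal value attained by: σ = (3, 0, 1, 2).
Answer: det⊕(C) = -15; verdict: NONSINGULAR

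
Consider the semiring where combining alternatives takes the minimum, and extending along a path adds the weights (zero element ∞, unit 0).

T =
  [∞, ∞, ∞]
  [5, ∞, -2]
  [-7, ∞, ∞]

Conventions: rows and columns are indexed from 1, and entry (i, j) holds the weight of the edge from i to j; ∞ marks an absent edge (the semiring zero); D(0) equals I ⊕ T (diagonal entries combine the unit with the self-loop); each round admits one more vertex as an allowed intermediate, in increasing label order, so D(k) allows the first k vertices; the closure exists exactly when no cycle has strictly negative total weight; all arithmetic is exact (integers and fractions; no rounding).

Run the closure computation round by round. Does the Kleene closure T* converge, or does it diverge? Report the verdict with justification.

D(0):
  [0, ∞, ∞]
  [5, 0, -2]
  [-7, ∞, 0]
D(1):
  [0, ∞, ∞]
  [5, 0, -2]
  [-7, ∞, 0]
D(2):
  [0, ∞, ∞]
  [5, 0, -2]
  [-7, ∞, 0]
D(3):
  [0, ∞, ∞]
  [-9, 0, -2]
  [-7, ∞, 0]
Key observation: every diagonal entry stays at the unit through all rounds, so no improving cycle exists.
Answer: CONVERGES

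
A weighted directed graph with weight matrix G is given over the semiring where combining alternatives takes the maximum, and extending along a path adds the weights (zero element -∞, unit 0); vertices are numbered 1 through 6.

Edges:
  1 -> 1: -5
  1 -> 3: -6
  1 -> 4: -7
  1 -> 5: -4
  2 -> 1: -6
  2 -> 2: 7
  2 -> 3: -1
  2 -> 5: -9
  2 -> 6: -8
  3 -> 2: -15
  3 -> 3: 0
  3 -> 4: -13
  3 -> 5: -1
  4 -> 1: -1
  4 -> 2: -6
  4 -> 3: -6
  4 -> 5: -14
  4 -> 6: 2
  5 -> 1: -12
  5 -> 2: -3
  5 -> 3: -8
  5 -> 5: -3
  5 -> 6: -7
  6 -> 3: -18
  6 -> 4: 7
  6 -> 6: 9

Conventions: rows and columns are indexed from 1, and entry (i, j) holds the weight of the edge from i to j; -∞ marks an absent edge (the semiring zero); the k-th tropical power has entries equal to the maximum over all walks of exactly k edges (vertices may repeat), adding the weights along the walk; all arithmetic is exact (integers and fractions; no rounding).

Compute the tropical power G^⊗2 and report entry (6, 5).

G^⊗2:
  [-8, -7, -6, -12, -7, -5]
  [1, 14, 6, -1, -2, 1]
  [-13, -4, 0, -13, -1, -8]
  [-6, 1, -6, 9, -5, 11]
  [-9, 4, -4, 0, -6, 2]
  [6, 1, 1, 16, -7, 18]
Key observation: the optimum is the walk 6->4->5, with weight 7 + (-14) = -7.
Optimal value attained by: walk 6->4->5.
Answer: (G^⊗2)[6][5] = -7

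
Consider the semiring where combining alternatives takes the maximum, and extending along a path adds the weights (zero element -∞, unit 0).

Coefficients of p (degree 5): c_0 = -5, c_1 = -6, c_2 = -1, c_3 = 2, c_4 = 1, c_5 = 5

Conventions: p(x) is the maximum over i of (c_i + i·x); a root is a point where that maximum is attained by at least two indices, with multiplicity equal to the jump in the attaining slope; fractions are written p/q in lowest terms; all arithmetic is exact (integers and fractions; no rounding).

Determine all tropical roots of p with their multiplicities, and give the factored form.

hull edge (i=0, c=-5) to (i=3, c=2): slope 7/3, span 3
hull edge (i=3, c=2) to (i=5, c=5): slope 3/2, span 2
Factored form: p(x) = 5 ⊗ (x ⊕ (-7/3)) ⊗ (x ⊕ (-7/3)) ⊗ (x ⊕ (-7/3)) ⊗ (x ⊕ (-3/2)) ⊗ (x ⊕ (-3/2))
Answer: roots = -7/3 (mult 3), -3/2 (mult 2)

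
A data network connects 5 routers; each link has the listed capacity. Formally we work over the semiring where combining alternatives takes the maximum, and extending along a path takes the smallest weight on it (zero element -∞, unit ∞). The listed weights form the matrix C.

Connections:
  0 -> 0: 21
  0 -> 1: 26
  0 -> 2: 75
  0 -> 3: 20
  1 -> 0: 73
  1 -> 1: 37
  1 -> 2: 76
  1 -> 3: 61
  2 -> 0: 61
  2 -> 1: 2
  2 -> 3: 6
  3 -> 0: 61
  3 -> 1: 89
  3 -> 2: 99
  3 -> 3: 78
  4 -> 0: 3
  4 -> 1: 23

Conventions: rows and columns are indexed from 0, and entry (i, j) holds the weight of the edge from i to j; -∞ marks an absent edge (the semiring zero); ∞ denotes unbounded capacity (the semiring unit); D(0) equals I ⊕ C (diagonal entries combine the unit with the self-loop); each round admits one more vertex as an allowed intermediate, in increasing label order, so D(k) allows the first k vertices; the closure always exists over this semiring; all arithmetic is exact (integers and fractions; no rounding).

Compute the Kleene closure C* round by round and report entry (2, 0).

D(0):
  [∞, 26, 75, 20, -∞]
  [73, ∞, 76, 61, -∞]
  [61, 2, ∞, 6, -∞]
  [61, 89, 99, ∞, -∞]
  [3, 23, -∞, -∞, ∞]
D(1):
  [∞, 26, 75, 20, -∞]
  [73, ∞, 76, 61, -∞]
  [61, 26, ∞, 20, -∞]
  [61, 89, 99, ∞, -∞]
  [3, 23, 3, 3, ∞]
D(2):
  [∞, 26, 75, 26, -∞]
  [73, ∞, 76, 61, -∞]
  [61, 26, ∞, 26, -∞]
  [73, 89, 99, ∞, -∞]
  [23, 23, 23, 23, ∞]
D(3):
  [∞, 26, 75, 26, -∞]
  [73, ∞, 76, 61, -∞]
  [61, 26, ∞, 26, -∞]
  [73, 89, 99, ∞, -∞]
  [23, 23, 23, 23, ∞]
D(4):
  [∞, 26, 75, 26, -∞]
  [73, ∞, 76, 61, -∞]
  [61, 26, ∞, 26, -∞]
  [73, 89, 99, ∞, -∞]
  [23, 23, 23, 23, ∞]
D(5):
  [∞, 26, 75, 26, -∞]
  [73, ∞, 76, 61, -∞]
  [61, 26, ∞, 26, -∞]
  [73, 89, 99, ∞, -∞]
  [23, 23, 23, 23, ∞]
Answer: C*[2][0] = 61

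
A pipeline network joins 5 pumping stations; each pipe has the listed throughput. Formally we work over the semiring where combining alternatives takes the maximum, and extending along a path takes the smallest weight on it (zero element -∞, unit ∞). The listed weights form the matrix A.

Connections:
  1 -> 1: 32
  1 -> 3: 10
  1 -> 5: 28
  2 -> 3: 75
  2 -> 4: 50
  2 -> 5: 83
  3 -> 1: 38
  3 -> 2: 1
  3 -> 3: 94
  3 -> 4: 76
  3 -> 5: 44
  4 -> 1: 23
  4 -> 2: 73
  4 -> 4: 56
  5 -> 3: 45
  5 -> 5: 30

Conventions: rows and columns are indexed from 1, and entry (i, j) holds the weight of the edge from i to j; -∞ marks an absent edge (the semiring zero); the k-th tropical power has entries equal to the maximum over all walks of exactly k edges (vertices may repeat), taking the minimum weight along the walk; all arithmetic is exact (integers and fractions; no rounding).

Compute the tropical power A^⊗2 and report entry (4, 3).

A^⊗2:
  [32, 1, 28, 10, 28]
  [38, 50, 75, 75, 44]
  [38, 73, 94, 76, 44]
  [23, 56, 73, 56, 73]
  [38, 1, 45, 45, 44]
Key observation: the optimum is the walk 4->2->3, with weight 73 min 75 = 73.
Optimal value attained by: walk 4->2->3.
Answer: (A^⊗2)[4][3] = 73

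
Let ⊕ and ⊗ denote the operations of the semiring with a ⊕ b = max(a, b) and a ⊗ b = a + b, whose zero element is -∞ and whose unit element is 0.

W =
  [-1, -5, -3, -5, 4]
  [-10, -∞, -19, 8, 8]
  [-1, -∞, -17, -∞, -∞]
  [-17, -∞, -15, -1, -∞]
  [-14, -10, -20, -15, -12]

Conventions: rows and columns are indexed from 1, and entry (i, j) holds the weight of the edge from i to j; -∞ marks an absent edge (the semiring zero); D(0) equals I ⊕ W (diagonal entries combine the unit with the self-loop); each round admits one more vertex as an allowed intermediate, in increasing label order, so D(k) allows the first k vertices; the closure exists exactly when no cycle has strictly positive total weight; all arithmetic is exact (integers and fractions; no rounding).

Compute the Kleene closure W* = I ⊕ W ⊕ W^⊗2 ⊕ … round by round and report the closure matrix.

D(0):
  [0, -5, -3, -5, 4]
  [-10, 0, -19, 8, 8]
  [-1, -∞, 0, -∞, -∞]
  [-17, -∞, -15, 0, -∞]
  [-14, -10, -20, -15, 0]
D(1):
  [0, -5, -3, -5, 4]
  [-10, 0, -13, 8, 8]
  [-1, -6, 0, -6, 3]
  [-17, -22, -15, 0, -13]
  [-14, -10, -17, -15, 0]
D(2):
  [0, -5, -3, 3, 4]
  [-10, 0, -13, 8, 8]
  [-1, -6, 0, 2, 3]
  [-17, -22, -15, 0, -13]
  [-14, -10, -17, -2, 0]
D(3):
  [0, -5, -3, 3, 4]
  [-10, 0, -13, 8, 8]
  [-1, -6, 0, 2, 3]
  [-16, -21, -15, 0, -12]
  [-14, -10, -17, -2, 0]
D(4):
  [0, -5, -3, 3, 4]
  [-8, 0, -7, 8, 8]
  [-1, -6, 0, 2, 3]
  [-16, -21, -15, 0, -12]
  [-14, -10, -17, -2, 0]
D(5):
  [0, -5, -3, 3, 4]
  [-6, 0, -7, 8, 8]
  [-1, -6, 0, 2, 3]
  [-16, -21, -15, 0, -12]
  [-14, -10, -17, -2, 0]
Answer: W* = [[0, -5, -3, 3, 4], [-6, 0, -7, 8, 8], [-1, -6, 0, 2, 3], [-16, -21, -15, 0, -12], [-14, -10, -17, -2, 0]]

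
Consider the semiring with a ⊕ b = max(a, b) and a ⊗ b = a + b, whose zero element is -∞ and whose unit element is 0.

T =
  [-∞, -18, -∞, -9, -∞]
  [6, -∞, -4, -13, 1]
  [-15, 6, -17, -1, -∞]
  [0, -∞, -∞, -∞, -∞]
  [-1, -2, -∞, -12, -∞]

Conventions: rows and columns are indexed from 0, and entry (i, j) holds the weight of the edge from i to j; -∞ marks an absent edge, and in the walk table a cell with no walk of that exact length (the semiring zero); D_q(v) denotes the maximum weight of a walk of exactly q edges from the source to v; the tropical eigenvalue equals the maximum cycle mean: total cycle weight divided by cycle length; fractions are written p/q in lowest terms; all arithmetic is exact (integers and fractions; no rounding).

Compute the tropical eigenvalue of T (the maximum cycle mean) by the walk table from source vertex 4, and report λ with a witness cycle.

q=0: [-∞, -∞, -∞, -∞, 0]
q=1: [-1, -2, -∞, -12, -∞]
q=2: [4, -19, -6, -10, -1]
q=3: [-2, 0, -23, -5, -18]
q=4: [6, -17, -4, -11, 1]
q=5: [0, 2, -21, -3, -16]
Optimal cycle mean attained by: cycle 1->2->1, total (-4) + 6, length 2.
Answer: λ = 1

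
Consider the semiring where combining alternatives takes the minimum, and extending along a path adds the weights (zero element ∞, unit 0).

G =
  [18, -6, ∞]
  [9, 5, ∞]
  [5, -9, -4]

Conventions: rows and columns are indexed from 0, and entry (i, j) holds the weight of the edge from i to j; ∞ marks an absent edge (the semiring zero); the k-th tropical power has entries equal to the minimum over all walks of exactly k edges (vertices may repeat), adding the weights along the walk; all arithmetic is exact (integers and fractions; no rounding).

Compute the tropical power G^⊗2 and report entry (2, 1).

G^⊗2:
  [3, -1, ∞]
  [14, 3, ∞]
  [0, -13, -8]
Key observation: the optimum is the walk 2->2->1, with weight (-4) + (-9) = -13.
Optimal value attained by: walk 2->2->1.
Answer: (G^⊗2)[2][1] = -13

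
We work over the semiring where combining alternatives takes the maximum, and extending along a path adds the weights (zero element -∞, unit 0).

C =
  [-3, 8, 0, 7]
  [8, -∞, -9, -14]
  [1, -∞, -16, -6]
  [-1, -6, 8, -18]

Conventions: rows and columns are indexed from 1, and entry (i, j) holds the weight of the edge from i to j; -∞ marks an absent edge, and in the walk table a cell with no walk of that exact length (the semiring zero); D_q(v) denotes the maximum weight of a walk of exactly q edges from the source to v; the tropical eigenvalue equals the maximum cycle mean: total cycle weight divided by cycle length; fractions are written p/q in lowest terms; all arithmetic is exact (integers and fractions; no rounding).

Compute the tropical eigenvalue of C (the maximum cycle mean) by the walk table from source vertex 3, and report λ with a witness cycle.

q=0: [-∞, -∞, 0, -∞]
q=1: [1, -∞, -16, -6]
q=2: [-2, 9, 2, 8]
q=3: [17, 6, 16, 5]
q=4: [17, 25, 17, 24]
Optimal cycle mean attained by: cycle 1->2->1, total 8 + 8, length 2.
Answer: λ = 8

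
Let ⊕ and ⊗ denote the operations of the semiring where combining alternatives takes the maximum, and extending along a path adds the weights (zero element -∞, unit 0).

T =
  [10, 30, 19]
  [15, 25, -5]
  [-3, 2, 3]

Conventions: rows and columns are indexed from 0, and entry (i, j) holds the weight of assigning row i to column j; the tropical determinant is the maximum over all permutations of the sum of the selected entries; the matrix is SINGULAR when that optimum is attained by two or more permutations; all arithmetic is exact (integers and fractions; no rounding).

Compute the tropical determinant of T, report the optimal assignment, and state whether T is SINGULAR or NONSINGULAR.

σ = (0, 1, 2): 10 + 25 + 3 = 38
σ = (0, 2, 1): 10 + (-5) + 2 = 7
σ = (1, 0, 2): 30 + 15 + 3 = 48
σ = (1, 2, 0): 30 + (-5) + (-3) = 22
σ = (2, 0, 1): 19 + 15 + 2 = 36
σ = (2, 1, 0): 19 + 25 + (-3) = 41
Optimal value attained by: σ = (1, 0, 2).
Answer: det⊕(T) = 48; verdict: NONSINGULAR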